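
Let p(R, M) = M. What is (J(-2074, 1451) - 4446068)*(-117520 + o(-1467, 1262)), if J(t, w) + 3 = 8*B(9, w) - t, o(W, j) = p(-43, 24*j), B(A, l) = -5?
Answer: 387662235584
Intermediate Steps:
o(W, j) = 24*j
J(t, w) = -43 - t (J(t, w) = -3 + (8*(-5) - t) = -3 + (-40 - t) = -43 - t)
(J(-2074, 1451) - 4446068)*(-117520 + o(-1467, 1262)) = ((-43 - 1*(-2074)) - 4446068)*(-117520 + 24*1262) = ((-43 + 2074) - 4446068)*(-117520 + 30288) = (2031 - 4446068)*(-87232) = -4444037*(-87232) = 387662235584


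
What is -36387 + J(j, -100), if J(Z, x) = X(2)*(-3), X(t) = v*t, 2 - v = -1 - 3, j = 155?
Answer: -36423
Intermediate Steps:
v = 6 (v = 2 - (-1 - 3) = 2 - 1*(-4) = 2 + 4 = 6)
X(t) = 6*t
J(Z, x) = -36 (J(Z, x) = (6*2)*(-3) = 12*(-3) = -36)
-36387 + J(j, -100) = -36387 - 36 = -36423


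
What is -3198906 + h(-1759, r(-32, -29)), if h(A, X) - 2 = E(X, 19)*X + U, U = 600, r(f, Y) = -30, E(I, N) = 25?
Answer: -3199054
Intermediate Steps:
h(A, X) = 602 + 25*X (h(A, X) = 2 + (25*X + 600) = 2 + (600 + 25*X) = 602 + 25*X)
-3198906 + h(-1759, r(-32, -29)) = -3198906 + (602 + 25*(-30)) = -3198906 + (602 - 750) = -3198906 - 148 = -3199054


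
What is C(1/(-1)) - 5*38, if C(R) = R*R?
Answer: -189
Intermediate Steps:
C(R) = R²
C(1/(-1)) - 5*38 = (1/(-1))² - 5*38 = (-1)² - 190 = 1 - 190 = -189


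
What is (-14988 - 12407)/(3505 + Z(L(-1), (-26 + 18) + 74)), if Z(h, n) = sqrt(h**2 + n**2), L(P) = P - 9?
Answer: -96019475/12280569 + 54790*sqrt(1114)/12280569 ≈ -7.6699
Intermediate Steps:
L(P) = -9 + P
(-14988 - 12407)/(3505 + Z(L(-1), (-26 + 18) + 74)) = (-14988 - 12407)/(3505 + sqrt((-9 - 1)**2 + ((-26 + 18) + 74)**2)) = -27395/(3505 + sqrt((-10)**2 + (-8 + 74)**2)) = -27395/(3505 + sqrt(100 + 66**2)) = -27395/(3505 + sqrt(100 + 4356)) = -27395/(3505 + sqrt(4456)) = -27395/(3505 + 2*sqrt(1114))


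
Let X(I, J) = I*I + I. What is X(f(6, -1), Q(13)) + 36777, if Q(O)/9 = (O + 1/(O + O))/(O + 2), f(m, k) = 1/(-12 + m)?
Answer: 1323967/36 ≈ 36777.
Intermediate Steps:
Q(O) = 9*(O + 1/(2*O))/(2 + O) (Q(O) = 9*((O + 1/(O + O))/(O + 2)) = 9*((O + 1/(2*O))/(2 + O)) = 9*(O + 1/(2*O))/(2 + O))
X(I, J) = I + I² (X(I, J) = I² + I = I + I²)
X(f(6, -1), Q(13)) + 36777 = (1 + 1/(-12 + 6))/(-12 + 6) + 36777 = (1 + 1/(-6))/(-6) + 36777 = -(1 - ⅙)/6 + 36777 = -⅙*⅚ + 36777 = -5/36 + 36777 = 1323967/36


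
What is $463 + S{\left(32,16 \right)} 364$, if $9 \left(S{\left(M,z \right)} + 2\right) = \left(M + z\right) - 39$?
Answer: $99$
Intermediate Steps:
$S{\left(M,z \right)} = - \frac{19}{3} + \frac{M}{9} + \frac{z}{9}$ ($S{\left(M,z \right)} = -2 + \frac{\left(M + z\right) - 39}{9} = -2 + \frac{-39 + M + z}{9} = -2 + \left(- \frac{13}{3} + \frac{M}{9} + \frac{z}{9}\right) = - \frac{19}{3} + \frac{M}{9} + \frac{z}{9}$)
$463 + S{\left(32,16 \right)} 364 = 463 + \left(- \frac{19}{3} + \frac{1}{9} \cdot 32 + \frac{1}{9} \cdot 16\right) 364 = 463 + \left(- \frac{19}{3} + \frac{32}{9} + \frac{16}{9}\right) 364 = 463 - 364 = 99$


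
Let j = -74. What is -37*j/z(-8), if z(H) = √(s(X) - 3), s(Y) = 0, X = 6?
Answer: -2738*I*√3/3 ≈ -1580.8*I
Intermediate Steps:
z(H) = I*√3 (z(H) = √(0 - 3) = √(-3) = I*√3)
-37*j/z(-8) = -(-2738)/(I*√3) = -(-2738)*(-I*√3/3) = -2738*I*√3/3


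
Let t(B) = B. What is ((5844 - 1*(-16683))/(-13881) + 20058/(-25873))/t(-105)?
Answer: 95696241/4190002985 ≈ 0.022839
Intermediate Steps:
((5844 - 1*(-16683))/(-13881) + 20058/(-25873))/t(-105) = ((5844 - 1*(-16683))/(-13881) + 20058/(-25873))/(-105) = ((5844 + 16683)*(-1/13881) + 20058*(-1/25873))*(-1/105) = (22527*(-1/13881) - 20058/25873)*(-1/105) = (-7509/4627 - 20058/25873)*(-1/105) = -287088723/119714371*(-1/105) = 95696241/4190002985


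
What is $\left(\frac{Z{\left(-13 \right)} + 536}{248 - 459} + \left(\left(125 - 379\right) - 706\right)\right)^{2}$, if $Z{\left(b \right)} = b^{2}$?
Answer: $\frac{41316660225}{44521} \approx 9.2803 \cdot 10^{5}$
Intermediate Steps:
$\left(\frac{Z{\left(-13 \right)} + 536}{248 - 459} + \left(\left(125 - 379\right) - 706\right)\right)^{2} = \left(\frac{\left(-13\right)^{2} + 536}{248 - 459} + \left(\left(125 - 379\right) - 706\right)\right)^{2} = \left(\frac{169 + 536}{-211} + \left(\left(125 - 379\right) - 706\right)\right)^{2} = \left(705 \left(- \frac{1}{211}\right) - 960\right)^{2} = \left(- \frac{705}{211} - 960\right)^{2} = \left(- \frac{203265}{211}\right)^{2} = \frac{41316660225}{44521}$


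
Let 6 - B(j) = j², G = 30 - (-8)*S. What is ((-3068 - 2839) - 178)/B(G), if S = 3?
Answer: 1217/582 ≈ 2.0911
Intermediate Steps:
G = 54 (G = 30 - (-8)*3 = 30 - 1*(-24) = 30 + 24 = 54)
B(j) = 6 - j²
((-3068 - 2839) - 178)/B(G) = ((-3068 - 2839) - 178)/(6 - 1*54²) = (-5907 - 178)/(6 - 1*2916) = -6085/(6 - 2916) = -6085/(-2910) = -6085*(-1/2910) = 1217/582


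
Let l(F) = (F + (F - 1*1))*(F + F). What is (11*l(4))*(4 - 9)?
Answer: -3080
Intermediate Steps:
l(F) = 2*F*(-1 + 2*F) (l(F) = (F + (F - 1))*(2*F) = (F + (-1 + F))*(2*F) = (-1 + 2*F)*(2*F) = 2*F*(-1 + 2*F))
(11*l(4))*(4 - 9) = (11*(2*4*(-1 + 2*4)))*(4 - 9) = (11*(2*4*(-1 + 8)))*(-5) = (11*(2*4*7))*(-5) = (11*56)*(-5) = 616*(-5) = -3080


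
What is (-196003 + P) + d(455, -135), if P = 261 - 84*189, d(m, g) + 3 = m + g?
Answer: -211301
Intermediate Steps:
d(m, g) = -3 + g + m (d(m, g) = -3 + (m + g) = -3 + (g + m) = -3 + g + m)
P = -15615 (P = 261 - 15876 = -15615)
(-196003 + P) + d(455, -135) = (-196003 - 15615) + (-3 - 135 + 455) = -211618 + 317 = -211301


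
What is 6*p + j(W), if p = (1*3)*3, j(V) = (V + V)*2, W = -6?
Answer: 30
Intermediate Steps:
j(V) = 4*V (j(V) = (2*V)*2 = 4*V)
p = 9 (p = 3*3 = 9)
6*p + j(W) = 6*9 + 4*(-6) = 54 - 24 = 30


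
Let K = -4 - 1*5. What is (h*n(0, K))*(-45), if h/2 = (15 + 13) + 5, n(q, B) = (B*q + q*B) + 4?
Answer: -11880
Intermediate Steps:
K = -9 (K = -4 - 5 = -9)
n(q, B) = 4 + 2*B*q (n(q, B) = (B*q + B*q) + 4 = 2*B*q + 4 = 4 + 2*B*q)
h = 66 (h = 2*((15 + 13) + 5) = 2*(28 + 5) = 2*33 = 66)
(h*n(0, K))*(-45) = (66*(4 + 2*(-9)*0))*(-45) = (66*(4 + 0))*(-45) = (66*4)*(-45) = 264*(-45) = -11880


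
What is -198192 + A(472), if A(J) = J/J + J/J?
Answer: -198190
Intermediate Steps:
A(J) = 2 (A(J) = 1 + 1 = 2)
-198192 + A(472) = -198192 + 2 = -198190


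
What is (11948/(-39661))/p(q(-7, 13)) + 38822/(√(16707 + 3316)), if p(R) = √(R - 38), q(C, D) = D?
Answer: 11948*I/198305 + 38822*√20023/20023 ≈ 274.36 + 0.060251*I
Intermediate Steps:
p(R) = √(-38 + R)
(11948/(-39661))/p(q(-7, 13)) + 38822/(√(16707 + 3316)) = (11948/(-39661))/(√(-38 + 13)) + 38822/(√(16707 + 3316)) = (11948*(-1/39661))/(√(-25)) + 38822/(√20023) = -11948*(-I/5)/39661 + 38822*(√20023/20023) = -(-11948)*I/198305 + 38822*√20023/20023 = 11948*I/198305 + 38822*√20023/20023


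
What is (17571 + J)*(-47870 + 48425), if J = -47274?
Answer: -16485165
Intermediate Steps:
(17571 + J)*(-47870 + 48425) = (17571 - 47274)*(-47870 + 48425) = -29703*555 = -16485165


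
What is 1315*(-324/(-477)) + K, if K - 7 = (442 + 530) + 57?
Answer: 102248/53 ≈ 1929.2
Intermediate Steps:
K = 1036 (K = 7 + ((442 + 530) + 57) = 7 + (972 + 57) = 7 + 1029 = 1036)
1315*(-324/(-477)) + K = 1315*(-324/(-477)) + 1036 = 1315*(-324*(-1/477)) + 1036 = 1315*(36/53) + 1036 = 47340/53 + 1036 = 102248/53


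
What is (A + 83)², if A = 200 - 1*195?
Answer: 7744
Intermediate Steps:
A = 5 (A = 200 - 195 = 5)
(A + 83)² = (5 + 83)² = 88² = 7744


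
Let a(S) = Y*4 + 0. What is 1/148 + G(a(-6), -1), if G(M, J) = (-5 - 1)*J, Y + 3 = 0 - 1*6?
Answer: 889/148 ≈ 6.0068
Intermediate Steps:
Y = -9 (Y = -3 + (0 - 1*6) = -3 + (0 - 6) = -3 - 6 = -9)
a(S) = -36 (a(S) = -9*4 + 0 = -36 + 0 = -36)
G(M, J) = -6*J
1/148 + G(a(-6), -1) = 1/148 - 6*(-1) = 1/148 + 6 = 889/148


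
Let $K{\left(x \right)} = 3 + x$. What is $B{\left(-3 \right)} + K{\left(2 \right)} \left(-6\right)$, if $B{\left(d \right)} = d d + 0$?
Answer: $-21$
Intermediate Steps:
$B{\left(d \right)} = d^{2}$ ($B{\left(d \right)} = d^{2} + 0 = d^{2}$)
$B{\left(-3 \right)} + K{\left(2 \right)} \left(-6\right) = \left(-3\right)^{2} + \left(3 + 2\right) \left(-6\right) = 9 + 5 \left(-6\right) = 9 - 30 = -21$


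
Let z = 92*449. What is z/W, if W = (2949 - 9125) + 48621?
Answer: 41308/42445 ≈ 0.97321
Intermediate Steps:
W = 42445 (W = -6176 + 48621 = 42445)
z = 41308
z/W = 41308/42445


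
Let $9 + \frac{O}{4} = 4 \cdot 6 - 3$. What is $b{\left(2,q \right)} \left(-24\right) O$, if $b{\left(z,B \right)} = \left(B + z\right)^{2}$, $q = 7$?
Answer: $-93312$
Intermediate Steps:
$O = 48$ ($O = -36 + 4 \left(4 \cdot 6 - 3\right) = -36 + 4 \left(24 - 3\right) = -36 + 4 \cdot 21 = -36 + 84 = 48$)
$b{\left(2,q \right)} \left(-24\right) O = \left(7 + 2\right)^{2} \left(-24\right) 48 = 9^{2} \left(-24\right) 48 = 81 \left(-24\right) 48 = \left(-1944\right) 48 = -93312$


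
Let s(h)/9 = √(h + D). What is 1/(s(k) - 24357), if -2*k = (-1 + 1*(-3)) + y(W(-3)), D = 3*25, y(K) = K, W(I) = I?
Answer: -16238/395504727 - √314/131834909 ≈ -4.1191e-5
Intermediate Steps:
D = 75
k = 7/2 (k = -((-1 + 1*(-3)) - 3)/2 = -((-1 - 3) - 3)/2 = -(-4 - 3)/2 = -½*(-7) = 7/2 ≈ 3.5000)
s(h) = 9*√(75 + h) (s(h) = 9*√(h + 75) = 9*√(75 + h))
1/(s(k) - 24357) = 1/(9*√(75 + 7/2) - 24357) = 1/(9*√(157/2) - 24357) = 1/(9*(√314/2) - 24357) = 1/(9*√314/2 - 24357) = 1/(-24357 + 9*√314/2)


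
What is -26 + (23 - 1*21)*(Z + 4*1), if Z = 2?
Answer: -14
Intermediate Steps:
-26 + (23 - 1*21)*(Z + 4*1) = -26 + (23 - 1*21)*(2 + 4*1) = -26 + (23 - 21)*(2 + 4) = -26 + 2*6 = -26 + 12 = -14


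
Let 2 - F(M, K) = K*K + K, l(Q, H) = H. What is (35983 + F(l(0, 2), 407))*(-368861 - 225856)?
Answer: 77355434907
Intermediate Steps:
F(M, K) = 2 - K - K**2 (F(M, K) = 2 - (K*K + K) = 2 - (K**2 + K) = 2 - (K + K**2) = 2 + (-K - K**2) = 2 - K - K**2)
(35983 + F(l(0, 2), 407))*(-368861 - 225856) = (35983 + (2 - 1*407 - 1*407**2))*(-368861 - 225856) = (35983 + (2 - 407 - 1*165649))*(-594717) = (35983 + (2 - 407 - 165649))*(-594717) = (35983 - 166054)*(-594717) = -130071*(-594717) = 77355434907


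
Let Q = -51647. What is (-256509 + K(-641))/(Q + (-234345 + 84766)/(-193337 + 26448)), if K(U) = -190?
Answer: 42840239411/8619166604 ≈ 4.9703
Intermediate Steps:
(-256509 + K(-641))/(Q + (-234345 + 84766)/(-193337 + 26448)) = (-256509 - 190)/(-51647 + (-234345 + 84766)/(-193337 + 26448)) = -256699/(-51647 - 149579/(-166889)) = -256699/(-51647 - 149579*(-1/166889)) = -256699/(-51647 + 149579/166889) = -256699/(-8619166604/166889) = -256699*(-166889/8619166604) = 42840239411/8619166604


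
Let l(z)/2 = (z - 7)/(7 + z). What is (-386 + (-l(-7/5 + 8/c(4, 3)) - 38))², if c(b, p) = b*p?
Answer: 392515344/2209 ≈ 1.7769e+5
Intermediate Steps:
l(z) = 2*(-7 + z)/(7 + z) (l(z) = 2*((z - 7)/(7 + z)) = 2*((-7 + z)/(7 + z)) = 2*(-7 + z)/(7 + z))
(-386 + (-l(-7/5 + 8/c(4, 3)) - 38))² = (-386 + (-2*(-7 + (-7/5 + 8/((4*3))))/(7 + (-7/5 + 8/((4*3)))) - 38))² = (-386 + (-2*(-7 + (-7*⅕ + 8/12))/(7 + (-7*⅕ + 8/12)) - 38))² = (-386 + (-2*(-7 + (-7/5 + 8*(1/12)))/(7 + (-7/5 + 8*(1/12))) - 38))² = (-386 + (-2*(-7 + (-7/5 + ⅔))/(7 + (-7/5 + ⅔)) - 38))² = (-386 + (-2*(-7 - 11/15)/(7 - 11/15) - 38))² = (-386 + (-2*(-116)/(94/15*15) - 38))² = (-386 + (-2*15*(-116)/(94*15) - 38))² = (-386 + (-1*(-116/47) - 38))² = (-386 + (116/47 - 38))² = (-386 - 1670/47)² = (-19812/47)² = 392515344/2209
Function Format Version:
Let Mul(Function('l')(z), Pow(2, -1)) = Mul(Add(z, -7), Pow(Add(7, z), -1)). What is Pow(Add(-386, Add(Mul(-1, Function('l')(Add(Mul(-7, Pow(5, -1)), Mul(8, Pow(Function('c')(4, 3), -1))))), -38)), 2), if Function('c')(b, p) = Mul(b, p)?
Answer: Rational(392515344, 2209) ≈ 1.7769e+5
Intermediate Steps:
Function('l')(z) = Mul(2, Pow(Add(7, z), -1), Add(-7, z)) (Function('l')(z) = Mul(2, Mul(Add(z, -7), Pow(Add(7, z), -1))) = Mul(2, Mul(Add(-7, z), Pow(Add(7, z), -1))) = Mul(2, Mul(Pow(Add(7, z), -1), Add(-7, z))) = Mul(2, Pow(Add(7, z), -1), Add(-7, z)))
Pow(Add(-386, Add(Mul(-1, Function('l')(Add(Mul(-7, Pow(5, -1)), Mul(8, Pow(Function('c')(4, 3), -1))))), -38)), 2) = Pow(Add(-386, Add(Mul(-1, Mul(2, Pow(Add(7, Add(Mul(-7, Pow(5, -1)), Mul(8, Pow(Mul(4, 3), -1)))), -1), Add(-7, Add(Mul(-7, Pow(5, -1)), Mul(8, Pow(Mul(4, 3), -1)))))), -38)), 2) = Pow(Add(-386, Add(Mul(-1, Mul(2, Pow(Add(7, Add(Mul(-7, Rational(1, 5)), Mul(8, Pow(12, -1)))), -1), Add(-7, Add(Mul(-7, Rational(1, 5)), Mul(8, Pow(12, -1)))))), -38)), 2) = Pow(Add(-386, Add(Mul(-1, Mul(2, Pow(Add(7, Add(Rational(-7, 5), Mul(8, Rational(1, 12)))), -1), Add(-7, Add(Rational(-7, 5), Mul(8, Rational(1, 12)))))), -38)), 2) = Pow(Add(-386, Add(Mul(-1, Mul(2, Pow(Add(7, Add(Rational(-7, 5), Rational(2, 3))), -1), Add(-7, Add(Rational(-7, 5), Rational(2, 3))))), -38)), 2) = Pow(Add(-386, Add(Mul(-1, Mul(2, Pow(Add(7, Rational(-11, 15)), -1), Add(-7, Rational(-11, 15)))), -38)), 2) = Pow(Add(-386, Add(Mul(-1, Mul(2, Pow(Rational(94, 15), -1), Rational(-116, 15))), -38)), 2) = Pow(Add(-386, Add(Mul(-1, Mul(2, Rational(15, 94), Rational(-116, 15))), -38)), 2) = Pow(Add(-386, Add(Mul(-1, Rational(-116, 47)), -38)), 2) = Pow(Add(-386, Add(Rational(116, 47), -38)), 2) = Pow(Add(-386, Rational(-1670, 47)), 2) = Pow(Rational(-19812, 47), 2) = Rational(392515344, 2209)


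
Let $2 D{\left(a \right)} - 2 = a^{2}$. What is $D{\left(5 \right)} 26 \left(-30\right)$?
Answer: $-10530$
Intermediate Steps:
$D{\left(a \right)} = 1 + \frac{a^{2}}{2}$
$D{\left(5 \right)} 26 \left(-30\right) = \left(1 + \frac{5^{2}}{2}\right) 26 \left(-30\right) = \left(1 + \frac{1}{2} \cdot 25\right) 26 \left(-30\right) = \left(1 + \frac{25}{2}\right) 26 \left(-30\right) = \frac{27}{2} \cdot 26 \left(-30\right) = 351 \left(-30\right) = -10530$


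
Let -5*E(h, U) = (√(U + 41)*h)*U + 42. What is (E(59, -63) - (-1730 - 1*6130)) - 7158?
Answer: 3468/5 + 3717*I*√22/5 ≈ 693.6 + 3486.9*I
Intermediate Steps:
E(h, U) = -42/5 - U*h*√(41 + U)/5 (E(h, U) = -((√(U + 41)*h)*U + 42)/5 = -((√(41 + U)*h)*U + 42)/5 = -((h*√(41 + U))*U + 42)/5 = -(U*h*√(41 + U) + 42)/5 = -(42 + U*h*√(41 + U))/5 = -42/5 - U*h*√(41 + U)/5)
(E(59, -63) - (-1730 - 1*6130)) - 7158 = ((-42/5 - ⅕*(-63)*59*√(41 - 63)) - (-1730 - 1*6130)) - 7158 = ((-42/5 - ⅕*(-63)*59*√(-22)) - (-1730 - 6130)) - 7158 = ((-42/5 - ⅕*(-63)*59*I*√22) - 1*(-7860)) - 7158 = ((-42/5 + 3717*I*√22/5) + 7860) - 7158 = (39258/5 + 3717*I*√22/5) - 7158 = 3468/5 + 3717*I*√22/5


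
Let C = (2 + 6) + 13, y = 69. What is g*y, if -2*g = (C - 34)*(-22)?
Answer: -9867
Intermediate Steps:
C = 21 (C = 8 + 13 = 21)
g = -143 (g = -(21 - 34)*(-22)/2 = -(-13)*(-22)/2 = -½*286 = -143)
g*y = -143*69 = -9867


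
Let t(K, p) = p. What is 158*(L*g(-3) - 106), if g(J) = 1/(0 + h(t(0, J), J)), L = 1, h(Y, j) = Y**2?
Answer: -150574/9 ≈ -16730.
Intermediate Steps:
g(J) = J**(-2) (g(J) = 1/(0 + J**2) = 1/(J**2) = J**(-2))
158*(L*g(-3) - 106) = 158*(1/(-3)**2 - 106) = 158*(1*(1/9) - 106) = 158*(1/9 - 106) = 158*(-953/9) = -150574/9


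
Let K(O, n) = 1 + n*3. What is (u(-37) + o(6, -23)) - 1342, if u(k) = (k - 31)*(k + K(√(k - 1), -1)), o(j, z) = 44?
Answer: 1354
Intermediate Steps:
K(O, n) = 1 + 3*n
u(k) = (-31 + k)*(-2 + k) (u(k) = (k - 31)*(k + (1 + 3*(-1))) = (-31 + k)*(k + (1 - 3)) = (-31 + k)*(k - 2) = (-31 + k)*(-2 + k))
(u(-37) + o(6, -23)) - 1342 = ((62 + (-37)² - 33*(-37)) + 44) - 1342 = ((62 + 1369 + 1221) + 44) - 1342 = (2652 + 44) - 1342 = 2696 - 1342 = 1354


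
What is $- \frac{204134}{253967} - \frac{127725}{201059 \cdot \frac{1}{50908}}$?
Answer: $- \frac{33701866158694}{1042088797} \approx -32341.0$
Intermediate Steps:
$- \frac{204134}{253967} - \frac{127725}{201059 \cdot \frac{1}{50908}} = \left(-204134\right) \frac{1}{253967} - \frac{127725}{201059 \cdot \frac{1}{50908}} = - \frac{4166}{5183} - \frac{127725}{\frac{201059}{50908}} = - \frac{4166}{5183} - \frac{6502224300}{201059} = - \frac{33701866158694}{1042088797}$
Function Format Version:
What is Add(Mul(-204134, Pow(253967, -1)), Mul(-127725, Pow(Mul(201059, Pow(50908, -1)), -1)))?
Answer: Rational(-33701866158694, 1042088797) ≈ -32341.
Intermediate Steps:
Add(Mul(-204134, Pow(253967, -1)), Mul(-127725, Pow(Mul(201059, Pow(50908, -1)), -1))) = Add(Mul(-204134, Rational(1, 253967)), Mul(-127725, Pow(Mul(201059, Rational(1, 50908)), -1))) = Add(Rational(-4166, 5183), Mul(-127725, Pow(Rational(201059, 50908), -1))) = Add(Rational(-4166, 5183), Mul(-127725, Rational(50908, 201059))) = Add(Rational(-4166, 5183), Rational(-6502224300, 201059)) = Rational(-33701866158694, 1042088797)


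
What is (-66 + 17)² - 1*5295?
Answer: -2894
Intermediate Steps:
(-66 + 17)² - 1*5295 = (-49)² - 5295 = 2401 - 5295 = -2894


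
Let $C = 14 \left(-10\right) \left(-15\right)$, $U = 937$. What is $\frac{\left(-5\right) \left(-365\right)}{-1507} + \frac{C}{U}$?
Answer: $\frac{1454675}{1412059} \approx 1.0302$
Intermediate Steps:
$C = 2100$ ($C = \left(-140\right) \left(-15\right) = 2100$)
$\frac{\left(-5\right) \left(-365\right)}{-1507} + \frac{C}{U} = \frac{\left(-5\right) \left(-365\right)}{-1507} + \frac{2100}{937} = 1825 \left(- \frac{1}{1507}\right) + 2100 \cdot \frac{1}{937} = - \frac{1825}{1507} + \frac{2100}{937} = \frac{1454675}{1412059}$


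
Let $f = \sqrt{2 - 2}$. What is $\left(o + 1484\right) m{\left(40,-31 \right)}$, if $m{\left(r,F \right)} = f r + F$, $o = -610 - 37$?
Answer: $-25947$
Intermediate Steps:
$f = 0$ ($f = \sqrt{0} = 0$)
$o = -647$
$m{\left(r,F \right)} = F$ ($m{\left(r,F \right)} = 0 r + F = 0 + F = F$)
$\left(o + 1484\right) m{\left(40,-31 \right)} = \left(-647 + 1484\right) \left(-31\right) = 837 \left(-31\right) = -25947$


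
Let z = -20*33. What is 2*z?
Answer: -1320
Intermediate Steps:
z = -660
2*z = 2*(-660) = -1320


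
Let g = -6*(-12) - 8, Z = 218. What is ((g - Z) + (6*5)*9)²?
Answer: 13456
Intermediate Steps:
g = 64 (g = 72 - 8 = 64)
((g - Z) + (6*5)*9)² = ((64 - 1*218) + (6*5)*9)² = ((64 - 218) + 30*9)² = (-154 + 270)² = 116² = 13456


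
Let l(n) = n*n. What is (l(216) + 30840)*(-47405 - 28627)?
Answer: -5892175872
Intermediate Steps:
l(n) = n**2
(l(216) + 30840)*(-47405 - 28627) = (216**2 + 30840)*(-47405 - 28627) = (46656 + 30840)*(-76032) = 77496*(-76032) = -5892175872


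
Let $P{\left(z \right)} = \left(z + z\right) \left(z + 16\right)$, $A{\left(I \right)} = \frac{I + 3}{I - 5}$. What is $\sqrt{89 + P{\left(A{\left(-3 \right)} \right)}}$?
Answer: $\sqrt{89} \approx 9.434$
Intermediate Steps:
$A{\left(I \right)} = \frac{3 + I}{-5 + I}$
$P{\left(z \right)} = 2 z \left(16 + z\right)$
$\sqrt{89 + P{\left(A{\left(-3 \right)} \right)}} = \sqrt{89 + 2 \frac{3 - 3}{-5 - 3} \left(16 + \frac{3 - 3}{-5 - 3}\right)} = \sqrt{89 + 2 \frac{1}{-8} \cdot 0 \left(16 + \frac{1}{-8} \cdot 0\right)} = \sqrt{89 + 2 \left(\left(- \frac{1}{8}\right) 0\right) \left(16 - 0\right)} = \sqrt{89 + 2 \cdot 0 \left(16 + 0\right)} = \sqrt{89 + 2 \cdot 0 \cdot 16} = \sqrt{89 + 0} = \sqrt{89}$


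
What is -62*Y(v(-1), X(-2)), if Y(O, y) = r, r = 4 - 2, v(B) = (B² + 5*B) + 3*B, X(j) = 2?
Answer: -124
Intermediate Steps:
v(B) = B² + 8*B
r = 2
Y(O, y) = 2
-62*Y(v(-1), X(-2)) = -62*2 = -124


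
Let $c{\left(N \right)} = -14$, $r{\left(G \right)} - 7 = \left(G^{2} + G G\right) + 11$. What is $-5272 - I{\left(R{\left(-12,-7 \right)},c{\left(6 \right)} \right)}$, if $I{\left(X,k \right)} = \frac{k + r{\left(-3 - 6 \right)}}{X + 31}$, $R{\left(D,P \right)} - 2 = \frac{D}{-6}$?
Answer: $- \frac{184686}{35} \approx -5276.7$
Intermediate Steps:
$r{\left(G \right)} = 18 + 2 G^{2}$ ($r{\left(G \right)} = 7 + \left(\left(G^{2} + G G\right) + 11\right) = 7 + \left(\left(G^{2} + G^{2}\right) + 11\right) = 7 + \left(2 G^{2} + 11\right) = 7 + \left(11 + 2 G^{2}\right) = 18 + 2 G^{2}$)
$R{\left(D,P \right)} = 2 - \frac{D}{6}$ ($R{\left(D,P \right)} = 2 + \frac{D}{-6} = 2 + D \left(- \frac{1}{6}\right) = 2 - \frac{D}{6}$)
$I{\left(X,k \right)} = \frac{180 + k}{31 + X}$ ($I{\left(X,k \right)} = \frac{k + \left(18 + 2 \left(-3 - 6\right)^{2}\right)}{X + 31} = \frac{k + \left(18 + 2 \left(-3 - 6\right)^{2}\right)}{31 + X} = \frac{k + \left(18 + 2 \left(-9\right)^{2}\right)}{31 + X} = \frac{k + \left(18 + 2 \cdot 81\right)}{31 + X} = \frac{k + \left(18 + 162\right)}{31 + X} = \frac{k + 180}{31 + X} = \frac{180 + k}{31 + X}$)
$-5272 - I{\left(R{\left(-12,-7 \right)},c{\left(6 \right)} \right)} = -5272 - \frac{180 - 14}{31 + \left(2 - -2\right)} = -5272 - \frac{1}{31 + \left(2 + 2\right)} 166 = -5272 - \frac{1}{31 + 4} \cdot 166 = -5272 - \frac{1}{35} \cdot 166 = -5272 - \frac{166}{35} = - \frac{184686}{35}$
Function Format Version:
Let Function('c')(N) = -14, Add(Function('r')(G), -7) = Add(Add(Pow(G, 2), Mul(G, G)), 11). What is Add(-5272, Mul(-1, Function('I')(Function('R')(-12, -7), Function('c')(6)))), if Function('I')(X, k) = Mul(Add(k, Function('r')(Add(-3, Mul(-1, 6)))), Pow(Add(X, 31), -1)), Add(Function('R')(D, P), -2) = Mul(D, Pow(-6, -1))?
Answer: Rational(-184686, 35) ≈ -5276.7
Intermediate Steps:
Function('r')(G) = Add(18, Mul(2, Pow(G, 2))) (Function('r')(G) = Add(7, Add(Add(Pow(G, 2), Mul(G, G)), 11)) = Add(7, Add(Add(Pow(G, 2), Pow(G, 2)), 11)) = Add(7, Add(Mul(2, Pow(G, 2)), 11)) = Add(7, Add(11, Mul(2, Pow(G, 2)))) = Add(18, Mul(2, Pow(G, 2))))
Function('R')(D, P) = Add(2, Mul(Rational(-1, 6), D)) (Function('R')(D, P) = Add(2, Mul(D, Pow(-6, -1))) = Add(2, Mul(D, Rational(-1, 6))) = Add(2, Mul(Rational(-1, 6), D)))
Function('I')(X, k) = Mul(Pow(Add(31, X), -1), Add(180, k)) (Function('I')(X, k) = Mul(Add(k, Add(18, Mul(2, Pow(Add(-3, Mul(-1, 6)), 2)))), Pow(Add(X, 31), -1)) = Mul(Add(k, Add(18, Mul(2, Pow(Add(-3, -6), 2)))), Pow(Add(31, X), -1)) = Mul(Add(k, Add(18, Mul(2, Pow(-9, 2)))), Pow(Add(31, X), -1)) = Mul(Add(k, Add(18, Mul(2, 81))), Pow(Add(31, X), -1)) = Mul(Add(k, Add(18, 162)), Pow(Add(31, X), -1)) = Mul(Add(k, 180), Pow(Add(31, X), -1)) = Mul(Add(180, k), Pow(Add(31, X), -1)) = Mul(Pow(Add(31, X), -1), Add(180, k)))
Add(-5272, Mul(-1, Function('I')(Function('R')(-12, -7), Function('c')(6)))) = Add(-5272, Mul(-1, Mul(Pow(Add(31, Add(2, Mul(Rational(-1, 6), -12))), -1), Add(180, -14)))) = Add(-5272, Mul(-1, Mul(Pow(Add(31, Add(2, 2)), -1), 166))) = Add(-5272, Mul(-1, Mul(Pow(Add(31, 4), -1), 166))) = Add(-5272, Mul(-1, Mul(Pow(35, -1), 166))) = Add(-5272, Mul(-1, Mul(Rational(1, 35), 166))) = Add(-5272, Mul(-1, Rational(166, 35))) = Add(-5272, Rational(-166, 35)) = Rational(-184686, 35)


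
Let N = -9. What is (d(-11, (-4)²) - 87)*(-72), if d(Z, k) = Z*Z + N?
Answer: -1800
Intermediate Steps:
d(Z, k) = -9 + Z² (d(Z, k) = Z*Z - 9 = Z² - 9 = -9 + Z²)
(d(-11, (-4)²) - 87)*(-72) = ((-9 + (-11)²) - 87)*(-72) = ((-9 + 121) - 87)*(-72) = (112 - 87)*(-72) = 25*(-72) = -1800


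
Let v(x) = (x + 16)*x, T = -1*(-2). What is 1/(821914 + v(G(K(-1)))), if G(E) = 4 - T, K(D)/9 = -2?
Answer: 1/821950 ≈ 1.2166e-6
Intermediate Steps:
K(D) = -18 (K(D) = 9*(-2) = -18)
T = 2
G(E) = 2 (G(E) = 4 - 1*2 = 4 - 2 = 2)
v(x) = x*(16 + x) (v(x) = (16 + x)*x = x*(16 + x))
1/(821914 + v(G(K(-1)))) = 1/(821914 + 2*(16 + 2)) = 1/(821914 + 2*18) = 1/(821914 + 36) = 1/821950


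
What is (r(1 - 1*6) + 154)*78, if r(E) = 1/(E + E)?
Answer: 60021/5 ≈ 12004.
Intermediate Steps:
r(E) = 1/(2*E)
(r(1 - 1*6) + 154)*78 = (1/(2*(1 - 1*6)) + 154)*78 = (1/(2*(1 - 6)) + 154)*78 = ((½)/(-5) + 154)*78 = ((½)*(-⅕) + 154)*78 = (-⅒ + 154)*78 = (1539/10)*78 = 60021/5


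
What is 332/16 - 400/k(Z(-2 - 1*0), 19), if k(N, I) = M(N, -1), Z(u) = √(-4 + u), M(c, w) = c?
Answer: 83/4 + 200*I*√6/3 ≈ 20.75 + 163.3*I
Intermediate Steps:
k(N, I) = N
332/16 - 400/k(Z(-2 - 1*0), 19) = 332/16 - 400/√(-4 + (-2 - 1*0)) = 332*(1/16) - 400/√(-4 + (-2 + 0)) = 83/4 - 400/√(-4 - 2) = 83/4 - 400*(-I*√6/6) = 83/4 - (-200)*I*√6/3 = 83/4 + 200*I*√6/3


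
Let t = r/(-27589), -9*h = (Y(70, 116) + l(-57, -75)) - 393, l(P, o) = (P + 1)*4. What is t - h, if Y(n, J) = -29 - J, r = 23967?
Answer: -7079507/82767 ≈ -85.535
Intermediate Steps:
l(P, o) = 4 + 4*P (l(P, o) = (1 + P)*4 = 4 + 4*P)
h = 254/3 (h = -(((-29 - 1*116) + (4 + 4*(-57))) - 393)/9 = -(((-29 - 116) + (4 - 228)) - 393)/9 = -((-145 - 224) - 393)/9 = -(-369 - 393)/9 = -1/9*(-762) = 254/3 ≈ 84.667)
t = -23967/27589 (t = 23967/(-27589) = 23967*(-1/27589) = -23967/27589 ≈ -0.86872)
t - h = -23967/27589 - 1*254/3 = -23967/27589 - 254/3 = -7079507/82767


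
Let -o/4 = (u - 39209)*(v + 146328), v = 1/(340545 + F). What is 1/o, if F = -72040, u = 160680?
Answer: -268505/19090285008767644 ≈ -1.4065e-11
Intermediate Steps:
v = 1/268505 (v = 1/(340545 - 72040) = 1/268505 ≈ 3.7243e-6)
o = -19090285008767644/268505 (o = -4*(160680 - 39209)*(1/268505 + 146328) = -485884*39289799641/268505 = -4*4772571252191911/268505 = -19090285008767644/268505 ≈ -7.1098e+10)
1/o = 1/(-19090285008767644/268505) = -268505/19090285008767644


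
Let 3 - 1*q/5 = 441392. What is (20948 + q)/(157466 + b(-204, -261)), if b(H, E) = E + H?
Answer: -2185997/157001 ≈ -13.923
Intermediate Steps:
q = -2206945 (q = 15 - 5*441392 = 15 - 2206960 = -2206945)
(20948 + q)/(157466 + b(-204, -261)) = (20948 - 2206945)/(157466 + (-261 - 204)) = -2185997/(157466 - 465) = -2185997/157001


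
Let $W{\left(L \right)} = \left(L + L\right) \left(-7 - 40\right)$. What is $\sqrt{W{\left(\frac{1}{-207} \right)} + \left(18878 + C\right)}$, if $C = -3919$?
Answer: $\frac{\sqrt{71221961}}{69} \approx 122.31$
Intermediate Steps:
$W{\left(L \right)} = - 94 L$ ($W{\left(L \right)} = 2 L \left(-47\right) = - 94 L$)
$\sqrt{W{\left(\frac{1}{-207} \right)} + \left(18878 + C\right)} = \sqrt{- \frac{94}{-207} + \left(18878 - 3919\right)} = \sqrt{\left(-94\right) \left(- \frac{1}{207}\right) + 14959} = \sqrt{\frac{94}{207} + 14959} = \sqrt{\frac{3096607}{207}} = \frac{\sqrt{71221961}}{69}$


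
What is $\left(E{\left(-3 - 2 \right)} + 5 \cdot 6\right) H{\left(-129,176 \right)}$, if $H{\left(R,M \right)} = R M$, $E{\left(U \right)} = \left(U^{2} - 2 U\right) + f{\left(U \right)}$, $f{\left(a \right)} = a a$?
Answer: $-2043360$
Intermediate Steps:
$f{\left(a \right)} = a^{2}$
$E{\left(U \right)} = - 2 U + 2 U^{2}$ ($E{\left(U \right)} = \left(U^{2} - 2 U\right) + U^{2} = - 2 U + 2 U^{2}$)
$H{\left(R,M \right)} = M R$
$\left(E{\left(-3 - 2 \right)} + 5 \cdot 6\right) H{\left(-129,176 \right)} = \left(2 \left(-3 - 2\right) \left(-1 - 5\right) + 5 \cdot 6\right) 176 \left(-129\right) = \left(2 \left(-3 - 2\right) \left(-1 - 5\right) + 30\right) \left(-22704\right) = \left(2 \left(-5\right) \left(-1 - 5\right) + 30\right) \left(-22704\right) = \left(2 \left(-5\right) \left(-6\right) + 30\right) \left(-22704\right) = \left(60 + 30\right) \left(-22704\right) = 90 \left(-22704\right) = -2043360$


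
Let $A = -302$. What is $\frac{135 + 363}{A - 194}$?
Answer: $- \frac{249}{248} \approx -1.004$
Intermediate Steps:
$\frac{135 + 363}{A - 194} = \frac{135 + 363}{-302 - 194} = \frac{498}{-496} = 498 \left(- \frac{1}{496}\right) = - \frac{249}{248}$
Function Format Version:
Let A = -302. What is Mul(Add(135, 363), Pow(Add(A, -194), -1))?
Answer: Rational(-249, 248) ≈ -1.0040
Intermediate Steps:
Mul(Add(135, 363), Pow(Add(A, -194), -1)) = Mul(Add(135, 363), Pow(Add(-302, -194), -1)) = Mul(498, Pow(-496, -1)) = Mul(498, Rational(-1, 496)) = Rational(-249, 248)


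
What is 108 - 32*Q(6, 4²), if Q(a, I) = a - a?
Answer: 108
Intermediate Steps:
Q(a, I) = 0
108 - 32*Q(6, 4²) = 108 - 32*0 = 108 + 0 = 108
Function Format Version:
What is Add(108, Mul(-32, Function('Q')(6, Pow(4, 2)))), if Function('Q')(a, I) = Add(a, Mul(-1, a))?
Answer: 108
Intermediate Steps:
Function('Q')(a, I) = 0
Add(108, Mul(-32, Function('Q')(6, Pow(4, 2)))) = Add(108, Mul(-32, 0)) = Add(108, 0) = 108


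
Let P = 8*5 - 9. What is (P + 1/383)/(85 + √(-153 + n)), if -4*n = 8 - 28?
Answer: 1009290/2823859 - 23748*I*√37/2823859 ≈ 0.35742 - 0.051155*I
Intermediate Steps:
P = 31 (P = 40 - 9 = 31)
n = 5 (n = -(8 - 28)/4 = -¼*(-20) = 5)
(P + 1/383)/(85 + √(-153 + n)) = (31 + 1/383)/(85 + √(-153 + 5)) = (31 + 1/383)/(85 + √(-148)) = 11874/(383*(85 + 2*I*√37))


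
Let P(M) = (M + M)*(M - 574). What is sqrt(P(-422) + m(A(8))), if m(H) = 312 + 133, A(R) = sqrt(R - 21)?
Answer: sqrt(841069) ≈ 917.10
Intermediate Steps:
A(R) = sqrt(-21 + R)
P(M) = 2*M*(-574 + M) (P(M) = (2*M)*(-574 + M) = 2*M*(-574 + M))
m(H) = 445
sqrt(P(-422) + m(A(8))) = sqrt(2*(-422)*(-574 - 422) + 445) = sqrt(2*(-422)*(-996) + 445) = sqrt(840624 + 445) = sqrt(841069)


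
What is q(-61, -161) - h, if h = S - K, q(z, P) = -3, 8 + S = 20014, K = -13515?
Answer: -33524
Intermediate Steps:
S = 20006 (S = -8 + 20014 = 20006)
h = 33521 (h = 20006 - 1*(-13515) = 20006 + 13515 = 33521)
q(-61, -161) - h = -3 - 1*33521 = -3 - 33521 = -33524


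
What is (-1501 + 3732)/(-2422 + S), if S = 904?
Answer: -97/66 ≈ -1.4697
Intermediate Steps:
(-1501 + 3732)/(-2422 + S) = (-1501 + 3732)/(-2422 + 904) = 2231/(-1518) = 2231*(-1/1518) = -97/66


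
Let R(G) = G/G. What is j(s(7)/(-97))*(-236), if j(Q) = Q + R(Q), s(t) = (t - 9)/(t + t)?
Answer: -160480/679 ≈ -236.35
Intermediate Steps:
R(G) = 1
s(t) = (-9 + t)/(2*t) (s(t) = (-9 + t)/((2*t)) = (-9 + t)*(1/(2*t)) = (-9 + t)/(2*t))
j(Q) = 1 + Q (j(Q) = Q + 1 = 1 + Q)
j(s(7)/(-97))*(-236) = (1 + ((½)*(-9 + 7)/7)/(-97))*(-236) = (1 + ((½)*(⅐)*(-2))*(-1/97))*(-236) = (1 - ⅐*(-1/97))*(-236) = (1 + 1/679)*(-236) = (680/679)*(-236) = -160480/679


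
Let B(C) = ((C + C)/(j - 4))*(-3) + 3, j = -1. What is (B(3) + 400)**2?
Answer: 4133089/25 ≈ 1.6532e+5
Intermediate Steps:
B(C) = 3 + 6*C/5 (B(C) = ((C + C)/(-1 - 4))*(-3) + 3 = ((2*C)/(-5))*(-3) + 3 = ((2*C)*(-1/5))*(-3) + 3 = -2*C/5*(-3) + 3 = 6*C/5 + 3 = 3 + 6*C/5)
(B(3) + 400)**2 = ((3 + (6/5)*3) + 400)**2 = ((3 + 18/5) + 400)**2 = (33/5 + 400)**2 = (2033/5)**2 = 4133089/25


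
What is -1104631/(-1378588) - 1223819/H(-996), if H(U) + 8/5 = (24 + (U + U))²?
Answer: 3238898023953/6674127755464 ≈ 0.48529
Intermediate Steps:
H(U) = -8/5 + (24 + 2*U)² (H(U) = -8/5 + (24 + (U + U))² = -8/5 + (24 + 2*U)²)
-1104631/(-1378588) - 1223819/H(-996) = -1104631/(-1378588) - 1223819/(-8/5 + 4*(12 - 996)²) = -1104631*(-1/1378588) - 1223819/(-8/5 + 4*(-984)²) = 1104631/1378588 - 1223819/(-8/5 + 4*968256) = 1104631/1378588 - 1223819/(-8/5 + 3873024) = 1104631/1378588 - 1223819/19365112/5 = 1104631/1378588 - 1223819*5/19365112 = 1104631/1378588 - 6119095/19365112 = 3238898023953/6674127755464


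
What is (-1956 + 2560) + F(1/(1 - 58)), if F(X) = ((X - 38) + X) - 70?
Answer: 28270/57 ≈ 495.96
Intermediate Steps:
F(X) = -108 + 2*X (F(X) = ((-38 + X) + X) - 70 = (-38 + 2*X) - 70 = -108 + 2*X)
(-1956 + 2560) + F(1/(1 - 58)) = (-1956 + 2560) + (-108 + 2/(1 - 58)) = 604 + (-108 + 2/(-57)) = 604 + (-108 + 2*(-1/57)) = 604 + (-108 - 2/57) = 604 - 6158/57 = 28270/57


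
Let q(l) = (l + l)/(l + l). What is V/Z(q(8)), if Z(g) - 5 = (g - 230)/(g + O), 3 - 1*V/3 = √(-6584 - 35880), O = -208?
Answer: 1863/1264 - 621*I*√2654/316 ≈ 1.4739 - 101.24*I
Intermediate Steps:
q(l) = 1 (q(l) = (2*l)/((2*l)) = (2*l)*(1/(2*l)) = 1)
V = 9 - 12*I*√2654 (V = 9 - 3*√(-6584 - 35880) = 9 - 12*I*√2654 ≈ 9.0 - 618.2*I)
Z(g) = 5 + (-230 + g)/(-208 + g) (Z(g) = 5 + (g - 230)/(g - 208) = 5 + (-230 + g)/(-208 + g))
V/Z(q(8)) = (9 - 12*I*√2654)/((2*(-635 + 3*1)/(-208 + 1))) = (9 - 12*I*√2654)/((2*(-635 + 3)/(-207))) = (9 - 12*I*√2654)/((2*(-1/207)*(-632))) = (9 - 12*I*√2654)/(1264/207) = (9 - 12*I*√2654)*(207/1264) = 1863/1264 - 621*I*√2654/316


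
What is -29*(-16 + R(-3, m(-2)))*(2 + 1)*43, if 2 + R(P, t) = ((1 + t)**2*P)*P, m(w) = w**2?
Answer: -774387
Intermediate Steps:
R(P, t) = -2 + P**2*(1 + t)**2 (R(P, t) = -2 + ((1 + t)**2*P)*P = -2 + (P*(1 + t)**2)*P = -2 + P**2*(1 + t)**2)
-29*(-16 + R(-3, m(-2)))*(2 + 1)*43 = -29*(-16 + (-2 + (-3)**2*(1 + (-2)**2)**2))*(2 + 1)*43 = -29*(-16 + (-2 + 9*(1 + 4)**2))*3*43 = -29*(-16 + (-2 + 9*5**2))*3*43 = -29*(-16 + (-2 + 9*25))*3*43 = -29*(-16 + (-2 + 225))*3*43 = -29*(-16 + 223)*3*43 = -6003*3*43 = -29*621*43 = -18009*43 = -774387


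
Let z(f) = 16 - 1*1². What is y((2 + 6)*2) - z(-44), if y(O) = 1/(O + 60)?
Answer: -1139/76 ≈ -14.987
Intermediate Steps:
z(f) = 15 (z(f) = 16 - 1*1 = 16 - 1 = 15)
y(O) = 1/(60 + O)
y((2 + 6)*2) - z(-44) = 1/(60 + (2 + 6)*2) - 1*15 = 1/(60 + 8*2) - 15 = 1/(60 + 16) - 15 = 1/76 - 15 = -1139/76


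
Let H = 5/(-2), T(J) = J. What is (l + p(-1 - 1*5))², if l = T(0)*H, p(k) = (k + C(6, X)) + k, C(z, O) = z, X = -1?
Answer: 36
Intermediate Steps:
H = -5/2 (H = 5*(-½) = -5/2 ≈ -2.5000)
p(k) = 6 + 2*k (p(k) = (k + 6) + k = (6 + k) + k = 6 + 2*k)
l = 0 (l = 0*(-5/2) = 0)
(l + p(-1 - 1*5))² = (0 + (6 + 2*(-1 - 1*5)))² = (0 + (6 + 2*(-1 - 5)))² = (0 + (6 + 2*(-6)))² = (0 + (6 - 12))² = (0 - 6)² = (-6)² = 36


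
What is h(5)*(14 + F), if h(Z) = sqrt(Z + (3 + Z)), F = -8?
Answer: 6*sqrt(13) ≈ 21.633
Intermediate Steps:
h(Z) = sqrt(3 + 2*Z)
h(5)*(14 + F) = sqrt(3 + 2*5)*(14 - 8) = sqrt(3 + 10)*6 = sqrt(13)*6 = 6*sqrt(13)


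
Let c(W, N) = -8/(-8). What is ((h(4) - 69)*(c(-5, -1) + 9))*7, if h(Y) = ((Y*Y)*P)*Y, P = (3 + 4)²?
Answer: 214690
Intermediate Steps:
P = 49 (P = 7² = 49)
c(W, N) = 1 (c(W, N) = -8*(-⅛) = 1)
h(Y) = 49*Y³ (h(Y) = ((Y*Y)*49)*Y = (Y²*49)*Y = (49*Y²)*Y = 49*Y³)
((h(4) - 69)*(c(-5, -1) + 9))*7 = ((49*4³ - 69)*(1 + 9))*7 = ((49*64 - 69)*10)*7 = ((3136 - 69)*10)*7 = (3067*10)*7 = 30670*7 = 214690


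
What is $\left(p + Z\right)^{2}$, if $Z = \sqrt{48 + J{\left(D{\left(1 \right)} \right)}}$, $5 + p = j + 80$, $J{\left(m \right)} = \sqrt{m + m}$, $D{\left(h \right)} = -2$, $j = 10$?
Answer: $\left(85 + \sqrt{2} \sqrt{24 + i}\right)^{2} \approx 8451.0 + 26.53 i$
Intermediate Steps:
$J{\left(m \right)} = \sqrt{2} \sqrt{m}$ ($J{\left(m \right)} = \sqrt{2 m} = \sqrt{2} \sqrt{m}$)
$p = 85$ ($p = -5 + \left(10 + 80\right) = -5 + 90 = 85$)
$Z = \sqrt{48 + 2 i}$ ($Z = \sqrt{48 + \sqrt{2} \sqrt{-2}} = \sqrt{48 + \sqrt{2} i \sqrt{2}} = \sqrt{48 + 2 i} \approx 6.9297 + 0.14431 i$)
$\left(p + Z\right)^{2} = \left(85 + \sqrt{48 + 2 i}\right)^{2}$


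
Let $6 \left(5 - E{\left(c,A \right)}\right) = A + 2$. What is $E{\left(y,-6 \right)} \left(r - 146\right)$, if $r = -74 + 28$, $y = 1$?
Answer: $-1088$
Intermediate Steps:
$E{\left(c,A \right)} = \frac{14}{3} - \frac{A}{6}$ ($E{\left(c,A \right)} = 5 - \frac{A + 2}{6} = 5 - \frac{2 + A}{6} = 5 - \left(\frac{1}{3} + \frac{A}{6}\right) = \frac{14}{3} - \frac{A}{6}$)
$r = -46$
$E{\left(y,-6 \right)} \left(r - 146\right) = \left(\frac{14}{3} - -1\right) \left(-46 - 146\right) = \left(\frac{14}{3} + 1\right) \left(-192\right) = \frac{17}{3} \left(-192\right) = -1088$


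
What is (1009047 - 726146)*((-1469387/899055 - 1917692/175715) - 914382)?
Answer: -8173220276265943512683/31595489865 ≈ -2.5868e+11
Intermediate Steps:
(1009047 - 726146)*((-1469387/899055 - 1917692/175715) - 914382) = 282901*((-1469387*1/899055 - 1917692*1/175715) - 914382) = 282901*((-1469387/899055 - 1917692/175715) - 914382) = 282901*(-396460783553/31595489865 - 914382) = 282901*(-28890743674521983/31595489865) = -8173220276265943512683/31595489865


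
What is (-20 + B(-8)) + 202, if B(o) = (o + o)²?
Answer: 438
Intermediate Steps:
B(o) = 4*o² (B(o) = (2*o)² = 4*o²)
(-20 + B(-8)) + 202 = (-20 + 4*(-8)²) + 202 = (-20 + 4*64) + 202 = (-20 + 256) + 202 = 236 + 202 = 438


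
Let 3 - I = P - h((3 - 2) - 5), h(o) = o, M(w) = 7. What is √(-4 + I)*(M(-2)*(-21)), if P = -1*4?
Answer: -147*I ≈ -147.0*I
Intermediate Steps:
P = -4
I = 3 (I = 3 - (-4 - ((3 - 2) - 5)) = 3 - (-4 - (1 - 5)) = 3 - (-4 - 1*(-4)) = 3 - (-4 + 4) = 3 - 1*0 = 3 + 0 = 3)
√(-4 + I)*(M(-2)*(-21)) = √(-4 + 3)*(7*(-21)) = √(-1)*(-147) = I*(-147) = -147*I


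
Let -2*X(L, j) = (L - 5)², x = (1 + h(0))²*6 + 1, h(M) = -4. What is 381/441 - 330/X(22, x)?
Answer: 133723/42483 ≈ 3.1477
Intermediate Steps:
x = 55 (x = (1 - 4)²*6 + 1 = (-3)²*6 + 1 = 9*6 + 1 = 54 + 1 = 55)
X(L, j) = -(-5 + L)²/2 (X(L, j) = -(L - 5)²/2 = -(-5 + L)²/2)
381/441 - 330/X(22, x) = 381/441 - 330*(-2/(-5 + 22)²) = 381*(1/441) - 330/((-½*17²)) = 127/147 - 330/((-½*289)) = 127/147 - 330/(-289/2) = 127/147 - 330*(-2/289) = 127/147 + 660/289 = 133723/42483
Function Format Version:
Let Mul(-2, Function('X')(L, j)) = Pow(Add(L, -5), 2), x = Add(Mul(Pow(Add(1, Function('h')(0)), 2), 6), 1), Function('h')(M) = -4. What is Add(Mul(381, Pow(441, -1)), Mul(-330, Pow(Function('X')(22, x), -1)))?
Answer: Rational(133723, 42483) ≈ 3.1477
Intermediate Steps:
x = 55 (x = Add(Mul(Pow(Add(1, -4), 2), 6), 1) = Add(Mul(Pow(-3, 2), 6), 1) = Add(Mul(9, 6), 1) = Add(54, 1) = 55)
Function('X')(L, j) = Mul(Rational(-1, 2), Pow(Add(-5, L), 2)) (Function('X')(L, j) = Mul(Rational(-1, 2), Pow(Add(L, -5), 2)) = Mul(Rational(-1, 2), Pow(Add(-5, L), 2)))
Add(Mul(381, Pow(441, -1)), Mul(-330, Pow(Function('X')(22, x), -1))) = Add(Mul(381, Pow(441, -1)), Mul(-330, Pow(Mul(Rational(-1, 2), Pow(Add(-5, 22), 2)), -1))) = Add(Mul(381, Rational(1, 441)), Mul(-330, Pow(Mul(Rational(-1, 2), Pow(17, 2)), -1))) = Add(Rational(127, 147), Mul(-330, Pow(Mul(Rational(-1, 2), 289), -1))) = Add(Rational(127, 147), Mul(-330, Pow(Rational(-289, 2), -1))) = Add(Rational(127, 147), Mul(-330, Rational(-2, 289))) = Add(Rational(127, 147), Rational(660, 289)) = Rational(133723, 42483)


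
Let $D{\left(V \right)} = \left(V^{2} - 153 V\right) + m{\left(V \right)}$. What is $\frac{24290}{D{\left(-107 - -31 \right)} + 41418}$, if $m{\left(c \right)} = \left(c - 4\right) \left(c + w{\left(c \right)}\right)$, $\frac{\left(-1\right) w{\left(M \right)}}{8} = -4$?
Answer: $\frac{1735}{4453} \approx 0.38963$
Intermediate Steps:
$w{\left(M \right)} = 32$ ($w{\left(M \right)} = \left(-8\right) \left(-4\right) = 32$)
$m{\left(c \right)} = \left(-4 + c\right) \left(32 + c\right)$ ($m{\left(c \right)} = \left(c - 4\right) \left(c + 32\right) = \left(-4 + c\right) \left(32 + c\right)$)
$D{\left(V \right)} = -128 - 125 V + 2 V^{2}$ ($D{\left(V \right)} = \left(V^{2} - 153 V\right) + \left(-128 + V^{2} + 28 V\right) = -128 - 125 V + 2 V^{2}$)
$\frac{24290}{D{\left(-107 - -31 \right)} + 41418} = \frac{24290}{\left(-128 - 125 \left(-107 - -31\right) + 2 \left(-107 - -31\right)^{2}\right) + 41418} = \frac{24290}{\left(-128 - 125 \left(-107 + 31\right) + 2 \left(-107 + 31\right)^{2}\right) + 41418} = \frac{24290}{\left(-128 - -9500 + 2 \left(-76\right)^{2}\right) + 41418} = \frac{24290}{\left(-128 + 9500 + 2 \cdot 5776\right) + 41418} = \frac{24290}{\left(-128 + 9500 + 11552\right) + 41418} = \frac{24290}{20924 + 41418} = \frac{24290}{62342} = 24290 \cdot \frac{1}{62342} = \frac{1735}{4453}$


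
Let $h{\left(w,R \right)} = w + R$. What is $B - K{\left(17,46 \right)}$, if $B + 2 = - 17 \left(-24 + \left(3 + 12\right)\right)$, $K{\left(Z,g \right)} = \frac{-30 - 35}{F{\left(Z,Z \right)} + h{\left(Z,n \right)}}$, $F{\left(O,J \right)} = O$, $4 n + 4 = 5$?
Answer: $\frac{20947}{137} \approx 152.9$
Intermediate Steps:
$n = \frac{1}{4}$ ($n = -1 + \frac{1}{4} \cdot 5 = -1 + \frac{5}{4} = \frac{1}{4} \approx 0.25$)
$h{\left(w,R \right)} = R + w$
$K{\left(Z,g \right)} = - \frac{65}{\frac{1}{4} + 2 Z}$ ($K{\left(Z,g \right)} = \frac{-30 - 35}{Z + \left(\frac{1}{4} + Z\right)} = - \frac{65}{\frac{1}{4} + 2 Z}$)
$B = 151$ ($B = -2 - 17 \left(-24 + \left(3 + 12\right)\right) = -2 - 17 \left(-24 + 15\right) = -2 - -153 = -2 + 153 = 151$)
$B - K{\left(17,46 \right)} = 151 - - \frac{260}{1 + 8 \cdot 17} = 151 - - \frac{260}{1 + 136} = 151 - - \frac{260}{137} = 151 + \frac{260}{137} = \frac{20947}{137}$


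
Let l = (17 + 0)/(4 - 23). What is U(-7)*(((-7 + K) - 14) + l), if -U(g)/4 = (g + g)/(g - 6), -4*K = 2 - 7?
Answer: 21966/247 ≈ 88.931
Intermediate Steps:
K = 5/4 (K = -(2 - 7)/4 = -¼*(-5) = 5/4 ≈ 1.2500)
U(g) = -8*g/(-6 + g) (U(g) = -4*(g + g)/(g - 6) = -4*2*g/(-6 + g) = -8*g/(-6 + g))
l = -17/19 (l = 17/(-19) = 17*(-1/19) = -17/19 ≈ -0.89474)
U(-7)*(((-7 + K) - 14) + l) = (-8*(-7)/(-6 - 7))*(((-7 + 5/4) - 14) - 17/19) = (-8*(-7)/(-13))*((-23/4 - 14) - 17/19) = (-8*(-7)*(-1/13))*(-79/4 - 17/19) = -56/13*(-1569/76) = 21966/247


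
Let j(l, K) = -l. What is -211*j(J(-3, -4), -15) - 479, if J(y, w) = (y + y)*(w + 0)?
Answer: 4585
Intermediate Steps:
J(y, w) = 2*w*y (J(y, w) = (2*y)*w = 2*w*y)
-211*j(J(-3, -4), -15) - 479 = -(-211)*2*(-4)*(-3) - 479 = -(-211)*24 - 479 = -211*(-24) - 479 = 5064 - 479 = 4585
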